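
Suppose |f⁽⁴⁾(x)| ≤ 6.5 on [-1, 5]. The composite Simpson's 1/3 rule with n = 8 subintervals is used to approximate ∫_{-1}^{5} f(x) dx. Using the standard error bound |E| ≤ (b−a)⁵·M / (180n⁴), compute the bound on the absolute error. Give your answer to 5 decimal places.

|E| ≤ (6)⁵·6.5 / (180·8⁴) = 50544/737280 = 0.06855.

0.06855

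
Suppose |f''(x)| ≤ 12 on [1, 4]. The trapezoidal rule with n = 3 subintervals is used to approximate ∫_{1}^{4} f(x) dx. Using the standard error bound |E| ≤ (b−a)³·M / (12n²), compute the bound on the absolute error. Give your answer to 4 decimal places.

|E| ≤ (3)³·12 / (12·3²) = 324/108 = 3.0000.

3.0000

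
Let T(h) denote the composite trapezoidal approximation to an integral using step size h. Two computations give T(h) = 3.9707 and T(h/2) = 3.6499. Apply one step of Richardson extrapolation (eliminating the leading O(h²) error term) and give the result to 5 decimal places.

R = (4·T(h/2) − T(h)) / 3 = (4·3.6499 − 3.9707)/3 = (10.6289)/3 = 3.54297.

3.54297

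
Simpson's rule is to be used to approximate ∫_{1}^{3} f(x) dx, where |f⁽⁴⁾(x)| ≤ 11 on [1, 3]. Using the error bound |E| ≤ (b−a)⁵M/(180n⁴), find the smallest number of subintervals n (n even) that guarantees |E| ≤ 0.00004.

Need 352/(180n⁴) ≤ 0.00004.
n⁴ ≥ 352/(180·0.00004) = 48888.9 ⇒ n ≥ 14.8697, so the smallest even n is 16. (n must be even for Simpson's rule.)

16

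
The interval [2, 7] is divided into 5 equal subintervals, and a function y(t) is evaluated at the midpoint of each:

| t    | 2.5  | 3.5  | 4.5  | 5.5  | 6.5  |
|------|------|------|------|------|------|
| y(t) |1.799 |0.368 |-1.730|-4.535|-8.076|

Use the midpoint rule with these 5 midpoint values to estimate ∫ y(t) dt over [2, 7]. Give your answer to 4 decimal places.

-12.1740

h = 1, n = 5.
h·[y(m₁) + y(m₂) + y(m₃) + y(m₄) + y(m₅)] = 1·(-12.174) = -12.1740.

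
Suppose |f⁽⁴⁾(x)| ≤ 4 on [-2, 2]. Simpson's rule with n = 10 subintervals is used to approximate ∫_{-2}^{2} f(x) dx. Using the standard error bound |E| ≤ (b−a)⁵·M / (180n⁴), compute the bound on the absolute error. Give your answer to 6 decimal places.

|E| ≤ (4)⁵·4 / (180·10⁴) = 4096/1800000 = 0.002276.

0.002276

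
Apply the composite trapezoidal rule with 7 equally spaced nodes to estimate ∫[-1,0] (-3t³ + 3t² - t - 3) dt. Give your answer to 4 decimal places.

-0.7153

h = (0 − (-1))/6 = 0.166667.
Nodes t₀,…,t₆ = -1, -0.833333, -0.666667, -0.5, -0.333333, -0.166667, 0.
f(t) = -3t³ + 3t² - t - 3: f₀=4, f₁=1.652778, f₂=-0.111111, f₃=-1.375, f₄=-2.222222, f₅=-2.736111, f₆=-3.
(h/2)·[f₀ + 2f₁ + 2f₂ + 2f₃ + 2f₄ + 2f₅ + f₆] = 0.083333·(-8.583333) = -0.7153.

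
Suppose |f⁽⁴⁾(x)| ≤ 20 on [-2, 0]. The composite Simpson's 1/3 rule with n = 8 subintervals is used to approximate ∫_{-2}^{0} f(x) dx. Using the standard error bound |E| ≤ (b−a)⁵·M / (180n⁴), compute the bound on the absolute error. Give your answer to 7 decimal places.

0.0008681

|E| ≤ (2)⁵·20 / (180·8⁴) = 640/737280 = 0.0008681.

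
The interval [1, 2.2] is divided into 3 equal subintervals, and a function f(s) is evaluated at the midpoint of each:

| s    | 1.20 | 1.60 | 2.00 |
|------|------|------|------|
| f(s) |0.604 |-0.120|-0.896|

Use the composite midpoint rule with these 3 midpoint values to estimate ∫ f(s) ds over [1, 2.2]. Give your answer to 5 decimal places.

-0.16480

h = 0.4, n = 3.
h·[y(m₁) + y(m₂) + y(m₃)] = 0.4·(-0.412) = -0.16480.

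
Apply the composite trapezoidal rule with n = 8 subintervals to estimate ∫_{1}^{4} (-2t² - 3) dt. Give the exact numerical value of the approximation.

h = (4 − 1)/8 = 0.375.
Nodes t₀,…,t₈ = 1, 1.375, 1.75, 2.125, 2.5, 2.875, 3.25, 3.625, 4.
f(t) = -2t² - 3: f₀=-5, f₁=-6.78125, f₂=-9.125, f₃=-12.03125, f₄=-15.5, f₅=-19.53125, f₆=-24.125, f₇=-29.28125, f₈=-35.
(h/2)·[f₀ + 2f₁ + 2f₂ + 2f₃ + 2f₄ + 2f₅ + 2f₆ + 2f₇ + f₈] = 0.1875·(-272.75) = -51.140625.

-51.140625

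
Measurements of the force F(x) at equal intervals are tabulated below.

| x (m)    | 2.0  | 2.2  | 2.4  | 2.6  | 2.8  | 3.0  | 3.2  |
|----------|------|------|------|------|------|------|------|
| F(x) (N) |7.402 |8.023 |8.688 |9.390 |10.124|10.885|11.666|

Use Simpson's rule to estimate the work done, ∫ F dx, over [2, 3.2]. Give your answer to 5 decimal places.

11.32560

h = 0.2, n = 6.
(h/3)·[y₀ + 4y₁ + 2y₂ + 4y₃ + 2y₄ + 4y₅ + y₆] = 0.066667·(169.884) = 11.32560.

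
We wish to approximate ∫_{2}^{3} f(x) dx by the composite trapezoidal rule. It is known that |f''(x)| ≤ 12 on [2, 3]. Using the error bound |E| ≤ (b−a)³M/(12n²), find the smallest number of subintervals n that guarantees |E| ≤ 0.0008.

Need 12/(12n²) ≤ 0.0008.
n² ≥ 12/(12·0.0008) = 1250 ⇒ n ≥ 35.3553, so the smallest n is 36.

36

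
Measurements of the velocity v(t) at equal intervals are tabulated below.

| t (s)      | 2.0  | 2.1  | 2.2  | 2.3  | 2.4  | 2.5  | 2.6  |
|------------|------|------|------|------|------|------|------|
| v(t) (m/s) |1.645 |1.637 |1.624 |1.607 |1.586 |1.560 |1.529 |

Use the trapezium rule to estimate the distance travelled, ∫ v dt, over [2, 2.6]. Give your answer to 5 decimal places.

0.96010

h = 0.1, n = 6.
(h/2)·[y₀ + 2y₁ + 2y₂ + 2y₃ + 2y₄ + 2y₅ + y₆] = 0.05·(19.202) = 0.96010.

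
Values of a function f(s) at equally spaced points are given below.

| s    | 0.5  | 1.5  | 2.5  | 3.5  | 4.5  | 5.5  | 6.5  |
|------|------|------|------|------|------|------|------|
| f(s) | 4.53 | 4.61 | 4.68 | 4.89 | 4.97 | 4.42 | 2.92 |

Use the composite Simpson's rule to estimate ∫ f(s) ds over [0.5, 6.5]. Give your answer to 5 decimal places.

27.47667

h = 1, n = 6.
(h/3)·[y₀ + 4y₁ + 2y₂ + 4y₃ + 2y₄ + 4y₅ + y₆] = 0.333333·(82.43) = 27.47667.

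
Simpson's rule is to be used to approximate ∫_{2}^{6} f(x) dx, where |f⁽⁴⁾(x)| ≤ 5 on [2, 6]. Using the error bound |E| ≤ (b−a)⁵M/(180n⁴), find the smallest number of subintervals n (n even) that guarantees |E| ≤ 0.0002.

Need 5120/(180n⁴) ≤ 0.0002.
n⁴ ≥ 5120/(180·0.0002) = 142222 ⇒ n ≥ 19.4197, so the smallest even n is 20. (n must be even for Simpson's rule.)

20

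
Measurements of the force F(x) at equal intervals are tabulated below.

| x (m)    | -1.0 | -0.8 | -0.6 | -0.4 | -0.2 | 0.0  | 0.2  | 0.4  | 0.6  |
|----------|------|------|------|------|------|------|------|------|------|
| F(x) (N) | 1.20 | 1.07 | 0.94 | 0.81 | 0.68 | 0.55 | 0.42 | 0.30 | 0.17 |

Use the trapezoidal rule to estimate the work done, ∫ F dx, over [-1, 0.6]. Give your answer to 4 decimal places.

1.0910

h = 0.2, n = 8.
(h/2)·[y₀ + 2y₁ + 2y₂ + 2y₃ + 2y₄ + 2y₅ + 2y₆ + 2y₇ + y₈] = 0.1·(10.91) = 1.0910.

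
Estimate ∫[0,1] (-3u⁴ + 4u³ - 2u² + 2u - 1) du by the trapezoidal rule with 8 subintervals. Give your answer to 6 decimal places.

-0.271851

h = (1 − 0)/8 = 0.125.
Nodes u₀,…,u₈ = 0, 0.125, 0.25, 0.375, 0.5, 0.625, 0.75, 0.875, 1.
f(u) = -3u⁴ + 4u³ - 2u² + 2u - 1: f₀=-1, f₁=-0.774169921875, f₂=-0.57421875, f₃=-0.379638671875, f₄=-0.1875, f₅=-0.012451171875, f₆=0.11328125, f₇=0.139892578125, f₈=0.
(h/2)·[f₀ + 2f₁ + 2f₂ + 2f₃ + 2f₄ + 2f₅ + 2f₆ + 2f₇ + f₈] = 0.0625·(-4.349609375) = -0.271851.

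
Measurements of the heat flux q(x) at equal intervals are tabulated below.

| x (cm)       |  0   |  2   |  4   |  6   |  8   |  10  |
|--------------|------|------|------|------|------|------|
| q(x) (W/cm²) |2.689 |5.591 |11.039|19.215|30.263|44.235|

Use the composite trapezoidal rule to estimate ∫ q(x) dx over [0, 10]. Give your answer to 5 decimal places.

h = 2, n = 5.
(h/2)·[y₀ + 2y₁ + 2y₂ + 2y₃ + 2y₄ + y₅] = 1·(179.140) = 179.14000.

179.14000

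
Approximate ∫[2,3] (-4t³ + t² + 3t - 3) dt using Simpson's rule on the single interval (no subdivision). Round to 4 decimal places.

S = (b−a)/6 · [f(2) + 4f(2.5) + f(3)] = 0.166667·[(-25) + 4·(-51.75) + (-93)] = -54.1667.

-54.1667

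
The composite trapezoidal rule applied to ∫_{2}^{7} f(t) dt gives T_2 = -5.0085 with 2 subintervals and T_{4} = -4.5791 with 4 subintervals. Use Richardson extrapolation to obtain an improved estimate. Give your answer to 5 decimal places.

-4.43597

R = (4·T_{4} − T_2) / 3 = (4·(-4.5791) − (-5.0085))/3 = (-13.3079)/3 = -4.43597.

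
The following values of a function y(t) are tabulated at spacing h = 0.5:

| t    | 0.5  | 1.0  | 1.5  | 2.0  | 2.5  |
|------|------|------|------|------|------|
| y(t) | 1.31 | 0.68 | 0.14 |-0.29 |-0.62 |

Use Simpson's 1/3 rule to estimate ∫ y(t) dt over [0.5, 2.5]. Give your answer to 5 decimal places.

0.42167

h = 0.5, n = 4.
(h/3)·[y₀ + 4y₁ + 2y₂ + 4y₃ + y₄] = 0.166667·(2.53) = 0.42167.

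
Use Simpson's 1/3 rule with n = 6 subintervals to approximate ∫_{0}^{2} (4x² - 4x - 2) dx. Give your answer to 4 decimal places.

h = (2 − 0)/6 = 0.333333.
Nodes x₀,…,x₆ = 0, 0.333333, 0.666667, 1, 1.333333, 1.666667, 2.
f(x) = 4x² - 4x - 2: f₀=-2, f₁=-2.888889, f₂=-2.888889, f₃=-2, f₄=-0.222222, f₅=2.444444, f₆=6.
(h/3)·[f₀ + 4f₁ + 2f₂ + 4f₃ + 2f₄ + 4f₅ + f₆] = 0.111111·(-12) = -1.3333.

-1.3333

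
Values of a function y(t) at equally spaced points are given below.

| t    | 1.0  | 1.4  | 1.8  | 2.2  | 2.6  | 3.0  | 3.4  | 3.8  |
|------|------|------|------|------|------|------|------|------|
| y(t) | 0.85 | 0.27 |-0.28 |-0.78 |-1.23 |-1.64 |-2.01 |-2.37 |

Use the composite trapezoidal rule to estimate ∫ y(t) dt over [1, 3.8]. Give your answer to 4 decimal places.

h = 0.4, n = 7.
(h/2)·[y₀ + 2y₁ + 2y₂ + 2y₃ + 2y₄ + 2y₅ + 2y₆ + y₇] = 0.2·(-12.86) = -2.5720.

-2.5720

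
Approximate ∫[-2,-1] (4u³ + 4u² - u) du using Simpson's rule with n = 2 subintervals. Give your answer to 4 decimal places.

-4.1667

h = (-1 − (-2))/2 = 0.5.
Nodes u₀,…,u₂ = -2, -1.5, -1.
f(u) = 4u³ + 4u² - u: f₀=-14, f₁=-3, f₂=1.
(h/3)·[f₀ + 4f₁ + f₂] = 0.166667·(-25) = -4.1667.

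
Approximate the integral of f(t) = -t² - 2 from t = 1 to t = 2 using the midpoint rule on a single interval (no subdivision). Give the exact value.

M = (b−a)·f(1.5) = 1·(-4.25) = -4.25.

-4.25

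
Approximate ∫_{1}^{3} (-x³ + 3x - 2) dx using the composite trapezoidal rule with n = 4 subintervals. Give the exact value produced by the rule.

h = (3 − 1)/4 = 0.5.
Nodes x₀,…,x₄ = 1, 1.5, 2, 2.5, 3.
f(x) = -x³ + 3x - 2: f₀=0, f₁=-0.875, f₂=-4, f₃=-10.125, f₄=-20.
(h/2)·[f₀ + 2f₁ + 2f₂ + 2f₃ + f₄] = 0.25·(-50) = -12.5.

-12.5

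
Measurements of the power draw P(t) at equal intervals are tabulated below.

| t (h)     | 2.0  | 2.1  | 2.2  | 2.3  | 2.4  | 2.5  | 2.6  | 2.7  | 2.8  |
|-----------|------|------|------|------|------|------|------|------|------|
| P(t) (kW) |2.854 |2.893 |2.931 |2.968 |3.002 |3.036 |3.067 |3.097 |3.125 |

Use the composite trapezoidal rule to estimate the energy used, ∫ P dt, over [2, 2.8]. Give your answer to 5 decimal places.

2.39835

h = 0.1, n = 8.
(h/2)·[y₀ + 2y₁ + 2y₂ + 2y₃ + 2y₄ + 2y₅ + 2y₆ + 2y₇ + y₈] = 0.05·(47.967) = 2.39835.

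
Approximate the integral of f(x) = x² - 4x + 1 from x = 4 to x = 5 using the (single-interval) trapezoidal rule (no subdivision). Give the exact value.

T = (b−a)/2 · [f(4) + f(5)] = 0.5·[1 + 6] = 3.5.

3.5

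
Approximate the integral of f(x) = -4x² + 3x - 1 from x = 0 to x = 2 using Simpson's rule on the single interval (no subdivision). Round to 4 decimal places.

S = (b−a)/6 · [f(0) + 4f(1) + f(2)] = 0.333333·[(-1) + 4·(-2) + (-11)] = -6.6667.

-6.6667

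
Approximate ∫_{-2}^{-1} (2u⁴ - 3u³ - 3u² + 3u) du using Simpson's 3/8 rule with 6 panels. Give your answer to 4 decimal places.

h = (-1 − (-2))/6 = 0.166667.
Nodes u₀,…,u₆ = -2, -1.833333, -1.666667, -1.5, -1.333333, -1.166667, -1.
f(u) = 2u⁴ - 3u³ - 3u² + 3u: f₀=38, f₁=25.496914, f₂=15.987654, f₃=9, f₄=4.098765, f₅=0.885802, f₆=-1.
(3h/8)·[f₀ + 3f₁ + 3f₂ + 2f₃ + 3f₄ + 3f₅ + f₆] = 0.0625·(194.407407) = 12.1505.

12.1505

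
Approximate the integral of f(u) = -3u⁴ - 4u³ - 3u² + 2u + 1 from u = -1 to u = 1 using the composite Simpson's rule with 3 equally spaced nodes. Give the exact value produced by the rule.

h = (1 − (-1))/2 = 1.
Nodes u₀,…,u₂ = -1, 0, 1.
f(u) = -3u⁴ - 4u³ - 3u² + 2u + 1: f₀=-3, f₁=1, f₂=-7.
(h/3)·[f₀ + 4f₁ + f₂] = 0.333333·(-6) = -2.

-2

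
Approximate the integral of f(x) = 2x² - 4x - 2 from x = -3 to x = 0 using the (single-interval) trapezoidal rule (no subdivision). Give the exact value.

T = (b−a)/2 · [f(-3) + f(0)] = 1.5·[28 + (-2)] = 39.

39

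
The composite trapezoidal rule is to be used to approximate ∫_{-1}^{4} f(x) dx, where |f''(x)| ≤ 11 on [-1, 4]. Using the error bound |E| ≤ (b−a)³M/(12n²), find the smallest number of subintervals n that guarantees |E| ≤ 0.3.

Need 1375/(12n²) ≤ 0.3.
n² ≥ 1375/(12·0.3) = 381.944 ⇒ n ≥ 19.5434, so the smallest n is 20.

20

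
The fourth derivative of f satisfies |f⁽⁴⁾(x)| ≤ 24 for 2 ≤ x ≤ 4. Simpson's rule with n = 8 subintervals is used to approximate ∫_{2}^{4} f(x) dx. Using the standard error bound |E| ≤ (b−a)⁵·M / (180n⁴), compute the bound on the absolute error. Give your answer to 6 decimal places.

|E| ≤ (2)⁵·24 / (180·8⁴) = 768/737280 = 0.001042.

0.001042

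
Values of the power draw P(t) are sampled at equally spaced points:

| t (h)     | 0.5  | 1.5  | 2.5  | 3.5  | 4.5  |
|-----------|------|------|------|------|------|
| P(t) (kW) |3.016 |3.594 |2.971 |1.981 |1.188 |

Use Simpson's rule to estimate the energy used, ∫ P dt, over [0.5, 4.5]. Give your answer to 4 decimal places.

h = 1, n = 4.
(h/3)·[y₀ + 4y₁ + 2y₂ + 4y₃ + y₄] = 0.333333·(32.446) = 10.8153.

10.8153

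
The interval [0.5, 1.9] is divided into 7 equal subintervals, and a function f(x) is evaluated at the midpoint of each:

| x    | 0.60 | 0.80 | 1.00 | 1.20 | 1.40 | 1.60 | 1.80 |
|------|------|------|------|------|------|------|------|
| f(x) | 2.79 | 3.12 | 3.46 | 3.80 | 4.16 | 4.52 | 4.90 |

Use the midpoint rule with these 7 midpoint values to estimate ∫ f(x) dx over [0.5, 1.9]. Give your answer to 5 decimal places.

h = 0.2, n = 7.
h·[y(m₁) + y(m₂) + y(m₃) + y(m₄) + y(m₅) + y(m₆) + y(m₇)] = 0.2·(26.75) = 5.35000.

5.35000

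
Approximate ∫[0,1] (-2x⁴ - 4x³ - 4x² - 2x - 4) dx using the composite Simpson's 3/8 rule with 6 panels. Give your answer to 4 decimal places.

-7.7338

h = (1 − 0)/6 = 0.166667.
Nodes x₀,…,x₆ = 0, 0.166667, 0.333333, 0.5, 0.666667, 0.833333, 1.
f(x) = -2x⁴ - 4x³ - 4x² - 2x - 4: f₀=-4, f₁=-4.464506, f₂=-5.283951, f₃=-6.625, f₄=-8.691358, f₅=-11.723765, f₆=-16.
(3h/8)·[f₀ + 3f₁ + 3f₂ + 2f₃ + 3f₄ + 3f₅ + f₆] = 0.0625·(-123.740741) = -7.7338.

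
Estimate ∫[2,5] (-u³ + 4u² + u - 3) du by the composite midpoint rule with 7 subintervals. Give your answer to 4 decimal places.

5.5485

h = (5 − 2)/7 = 0.428571.
Midpoints m₁,…,m₇ = 2.214286, 2.642857, 3.071429, 3.5, 3.928571, 4.357143, 4.785714.
f(m₁)=7.969752, f(m₂)=9.122085, f(m₃)=8.831268, f(m₄)=6.625, f(m₅)=2.030977, f(m₆)=-5.423105, f(m₇)=-16.209548.
h·[f(m₁) + f(m₂) + f(m₃) + f(m₄) + f(m₅) + f(m₆) + f(m₇)] = 0.428571·(12.946429) = 5.5485.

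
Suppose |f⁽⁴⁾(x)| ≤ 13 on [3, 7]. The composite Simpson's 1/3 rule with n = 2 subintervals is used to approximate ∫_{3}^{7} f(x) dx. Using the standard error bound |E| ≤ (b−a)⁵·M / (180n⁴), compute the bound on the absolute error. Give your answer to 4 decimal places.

|E| ≤ (4)⁵·13 / (180·2⁴) = 13312/2880 = 4.6222.

4.6222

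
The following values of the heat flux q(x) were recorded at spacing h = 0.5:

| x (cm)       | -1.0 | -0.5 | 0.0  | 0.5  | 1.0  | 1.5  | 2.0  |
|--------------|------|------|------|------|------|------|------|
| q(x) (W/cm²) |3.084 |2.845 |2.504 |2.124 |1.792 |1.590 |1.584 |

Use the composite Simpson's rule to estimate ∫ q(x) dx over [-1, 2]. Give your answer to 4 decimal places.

h = 0.5, n = 6.
(h/3)·[y₀ + 4y₁ + 2y₂ + 4y₃ + 2y₄ + 4y₅ + y₆] = 0.166667·(39.496) = 6.5827.

6.5827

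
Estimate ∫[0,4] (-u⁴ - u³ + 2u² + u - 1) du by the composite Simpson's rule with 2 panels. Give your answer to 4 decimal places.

-230.6667

h = (4 − 0)/2 = 2.
Nodes u₀,…,u₂ = 0, 2, 4.
f(u) = -u⁴ - u³ + 2u² + u - 1: f₀=-1, f₁=-15, f₂=-285.
(h/3)·[f₀ + 4f₁ + f₂] = 0.666667·(-346) = -230.6667.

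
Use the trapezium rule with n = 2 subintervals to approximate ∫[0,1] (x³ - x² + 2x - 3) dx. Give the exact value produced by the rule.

h = (1 − 0)/2 = 0.5.
Nodes x₀,…,x₂ = 0, 0.5, 1.
f(x) = x³ - x² + 2x - 3: f₀=-3, f₁=-2.125, f₂=-1.
(h/2)·[f₀ + 2f₁ + f₂] = 0.25·(-8.25) = -2.0625.

-2.0625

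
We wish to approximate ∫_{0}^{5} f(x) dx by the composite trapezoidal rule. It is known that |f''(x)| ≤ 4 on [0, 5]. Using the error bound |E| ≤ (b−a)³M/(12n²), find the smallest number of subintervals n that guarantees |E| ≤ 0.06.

Need 500/(12n²) ≤ 0.06.
n² ≥ 500/(12·0.06) = 694.444 ⇒ n ≥ 26.3523, so the smallest n is 27.

27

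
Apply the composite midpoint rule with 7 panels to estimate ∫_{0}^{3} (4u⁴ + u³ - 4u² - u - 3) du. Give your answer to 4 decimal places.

161.8327

h = (3 − 0)/7 = 0.428571.
Midpoints m₁,…,m₇ = 0.214286, 0.642857, 1.071429, 1.5, 1.928571, 2.357143, 2.785714.
f(m₁)=-3.379686, f(m₂)=-4.347095, f(m₃)=-2.162068, f(m₄)=10.125, f(m₅)=42.702364, f(m₆)=108.996928, f(m₇)=225.674250.
h·[f(m₁) + f(m₂) + f(m₃) + f(m₄) + f(m₅) + f(m₆) + f(m₇)] = 0.428571·(377.609694) = 161.8327.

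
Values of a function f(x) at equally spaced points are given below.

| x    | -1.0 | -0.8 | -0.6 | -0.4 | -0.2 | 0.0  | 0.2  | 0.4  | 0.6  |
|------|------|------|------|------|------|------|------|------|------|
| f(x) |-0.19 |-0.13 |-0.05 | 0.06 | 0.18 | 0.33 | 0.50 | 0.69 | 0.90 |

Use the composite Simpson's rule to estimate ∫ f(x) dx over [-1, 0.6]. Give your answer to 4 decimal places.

h = 0.2, n = 8.
(h/3)·[y₀ + 4y₁ + 2y₂ + 4y₃ + 2y₄ + 4y₅ + 2y₆ + 4y₇ + y₈] = 0.066667·(5.77) = 0.3847.

0.3847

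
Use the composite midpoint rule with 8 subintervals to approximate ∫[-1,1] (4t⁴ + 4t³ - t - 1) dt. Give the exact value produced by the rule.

h = (1 − (-1))/8 = 0.25.
Midpoints m₁,…,m₈ = -0.875, -0.625, -0.375, -0.125, 0.125, 0.375, 0.625, 0.875.
f(m₁)=-0.4599609375, f(m₂)=-0.7412109375, f(m₃)=-0.7568359375, f(m₄)=-0.8818359375, f(m₅)=-1.1162109375, f(m₆)=-1.0849609375, f(m₇)=-0.0380859375, f(m₈)=3.1494140625.
h·[f(m₁) + f(m₂) + f(m₃) + f(m₄) + f(m₅) + f(m₆) + f(m₇) + f(m₈)] = 0.25·(-1.9296875) = -0.482421875.

-0.482421875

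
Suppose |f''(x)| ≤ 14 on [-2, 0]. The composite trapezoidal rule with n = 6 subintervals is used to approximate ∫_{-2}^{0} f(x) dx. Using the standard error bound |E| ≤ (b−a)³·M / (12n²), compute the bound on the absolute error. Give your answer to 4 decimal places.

|E| ≤ (2)³·14 / (12·6²) = 112/432 = 0.2593.

0.2593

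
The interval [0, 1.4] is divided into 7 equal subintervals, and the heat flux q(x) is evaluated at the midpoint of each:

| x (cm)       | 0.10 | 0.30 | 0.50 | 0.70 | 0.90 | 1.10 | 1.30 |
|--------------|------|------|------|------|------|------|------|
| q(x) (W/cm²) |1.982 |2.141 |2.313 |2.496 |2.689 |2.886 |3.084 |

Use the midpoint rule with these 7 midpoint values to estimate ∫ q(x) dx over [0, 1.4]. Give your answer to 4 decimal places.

3.5182

h = 0.2, n = 7.
h·[y(m₁) + y(m₂) + y(m₃) + y(m₄) + y(m₅) + y(m₆) + y(m₇)] = 0.2·(17.591) = 3.5182.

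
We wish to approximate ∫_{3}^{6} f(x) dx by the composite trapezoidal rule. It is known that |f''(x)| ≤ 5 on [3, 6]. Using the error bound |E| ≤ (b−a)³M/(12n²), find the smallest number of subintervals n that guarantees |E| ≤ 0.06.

14

Need 135/(12n²) ≤ 0.06.
n² ≥ 135/(12·0.06) = 187.5 ⇒ n ≥ 13.6931, so the smallest n is 14.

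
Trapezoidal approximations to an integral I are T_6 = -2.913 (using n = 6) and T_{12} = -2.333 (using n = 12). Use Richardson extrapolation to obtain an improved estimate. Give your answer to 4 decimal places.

-2.1397

R = (4·T_{12} − T_6) / 3 = (4·(-2.333) − (-2.913))/3 = (-6.419)/3 = -2.1397.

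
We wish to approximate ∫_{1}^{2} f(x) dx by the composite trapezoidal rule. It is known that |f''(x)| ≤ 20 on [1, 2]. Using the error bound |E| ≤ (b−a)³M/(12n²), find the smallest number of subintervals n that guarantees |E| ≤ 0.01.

Need 20/(12n²) ≤ 0.01.
n² ≥ 20/(12·0.01) = 166.667 ⇒ n ≥ 12.9099, so the smallest n is 13.

13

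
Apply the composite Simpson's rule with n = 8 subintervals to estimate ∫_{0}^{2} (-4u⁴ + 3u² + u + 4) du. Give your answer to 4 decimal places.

h = (2 − 0)/8 = 0.25.
Nodes u₀,…,u₈ = 0, 0.25, 0.5, 0.75, 1, 1.25, 1.5, 1.75, 2.
f(u) = -4u⁴ + 3u² + u + 4: f₀=4, f₁=4.421875, f₂=5, f₃=5.171875, f₄=4, f₅=0.171875, f₆=-8, f₇=-22.578125, f₈=-46.
(h/3)·[f₀ + 4f₁ + 2f₂ + 4f₃ + 2f₄ + 4f₅ + 2f₆ + 4f₇ + f₈] = 0.083333·(-91.25) = -7.6042.

-7.6042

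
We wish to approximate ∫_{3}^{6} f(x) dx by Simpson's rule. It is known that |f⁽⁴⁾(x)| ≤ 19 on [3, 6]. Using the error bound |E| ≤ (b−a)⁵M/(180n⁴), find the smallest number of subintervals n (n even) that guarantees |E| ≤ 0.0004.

Need 4617/(180n⁴) ≤ 0.0004.
n⁴ ≥ 4617/(180·0.0004) = 64125 ⇒ n ≥ 15.9132, so the smallest even n is 16. (n must be even for Simpson's rule.)

16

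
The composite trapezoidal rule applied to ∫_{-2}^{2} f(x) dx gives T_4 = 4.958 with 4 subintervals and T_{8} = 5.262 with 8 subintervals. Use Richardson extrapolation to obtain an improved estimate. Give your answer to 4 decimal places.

5.3633

R = (4·T_{8} − T_4) / 3 = (4·5.262 − 4.958)/3 = (16.090)/3 = 5.3633.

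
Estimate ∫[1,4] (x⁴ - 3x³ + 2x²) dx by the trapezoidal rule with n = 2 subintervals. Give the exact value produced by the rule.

79.03125

h = (4 − 1)/2 = 1.5.
Nodes x₀,…,x₂ = 1, 2.5, 4.
f(x) = x⁴ - 3x³ + 2x²: f₀=0, f₁=4.6875, f₂=96.
(h/2)·[f₀ + 2f₁ + f₂] = 0.75·(105.375) = 79.03125.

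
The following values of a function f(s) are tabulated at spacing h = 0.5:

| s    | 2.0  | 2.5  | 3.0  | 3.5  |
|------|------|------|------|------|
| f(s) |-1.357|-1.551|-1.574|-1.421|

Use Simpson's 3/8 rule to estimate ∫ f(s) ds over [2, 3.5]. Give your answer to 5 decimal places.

-2.27869

h = 0.5, n = 3.
(3h/8)·[y₀ + 3y₁ + 3y₂ + y₃] = 0.1875·(-12.153) = -2.27869.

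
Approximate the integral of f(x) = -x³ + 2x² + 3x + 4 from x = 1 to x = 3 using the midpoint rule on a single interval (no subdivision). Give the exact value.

M = (b−a)·f(2) = 2·(10) = 20.

20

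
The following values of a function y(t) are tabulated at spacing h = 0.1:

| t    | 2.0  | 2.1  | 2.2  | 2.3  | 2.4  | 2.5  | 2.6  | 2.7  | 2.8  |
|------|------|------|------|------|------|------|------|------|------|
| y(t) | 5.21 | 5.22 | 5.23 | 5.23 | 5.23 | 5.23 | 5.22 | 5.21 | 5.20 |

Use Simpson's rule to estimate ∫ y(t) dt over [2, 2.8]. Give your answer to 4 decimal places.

4.1777

h = 0.1, n = 8.
(h/3)·[y₀ + 4y₁ + 2y₂ + 4y₃ + 2y₄ + 4y₅ + 2y₆ + 4y₇ + y₈] = 0.033333·(125.33) = 4.1777.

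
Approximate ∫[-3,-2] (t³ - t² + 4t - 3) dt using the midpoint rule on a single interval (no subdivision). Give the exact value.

-34.875

M = (b−a)·f(-2.5) = 1·(-34.875) = -34.875.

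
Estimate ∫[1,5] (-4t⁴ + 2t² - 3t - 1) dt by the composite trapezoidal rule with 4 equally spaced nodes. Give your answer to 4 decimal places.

h = (5 − 1)/3 = 1.333333.
Nodes t₀,…,t₃ = 1, 2.333333, 3.666667, 5.
f(t) = -4t⁴ + 2t² - 3t - 1: f₀=-6, f₁=-115.679012, f₂=-708.123457, f₃=-2466.
(h/2)·[f₀ + 2f₁ + 2f₂ + f₃] = 0.666667·(-4119.604938) = -2746.4033.

-2746.4033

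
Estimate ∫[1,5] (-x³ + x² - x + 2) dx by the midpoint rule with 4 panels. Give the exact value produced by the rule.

-116

h = (5 − 1)/4 = 1.
Midpoints m₁,…,m₄ = 1.5, 2.5, 3.5, 4.5.
f(m₁)=-0.625, f(m₂)=-9.875, f(m₃)=-32.125, f(m₄)=-73.375.
h·[f(m₁) + f(m₂) + f(m₃) + f(m₄)] = 1·(-116) = -116.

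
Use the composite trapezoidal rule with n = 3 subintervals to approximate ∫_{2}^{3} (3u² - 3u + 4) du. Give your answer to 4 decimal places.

15.5556

h = (3 − 2)/3 = 0.333333.
Nodes u₀,…,u₃ = 2, 2.333333, 2.666667, 3.
f(u) = 3u² - 3u + 4: f₀=10, f₁=13.333333, f₂=17.333333, f₃=22.
(h/2)·[f₀ + 2f₁ + 2f₂ + f₃] = 0.166667·(93.333333) = 15.5556.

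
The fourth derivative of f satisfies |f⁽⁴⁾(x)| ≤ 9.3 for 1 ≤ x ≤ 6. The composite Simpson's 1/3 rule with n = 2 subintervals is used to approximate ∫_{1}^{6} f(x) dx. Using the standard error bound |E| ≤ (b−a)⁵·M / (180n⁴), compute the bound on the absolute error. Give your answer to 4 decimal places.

|E| ≤ (5)⁵·9.3 / (180·2⁴) = 29062.5/2880 = 10.0911.

10.0911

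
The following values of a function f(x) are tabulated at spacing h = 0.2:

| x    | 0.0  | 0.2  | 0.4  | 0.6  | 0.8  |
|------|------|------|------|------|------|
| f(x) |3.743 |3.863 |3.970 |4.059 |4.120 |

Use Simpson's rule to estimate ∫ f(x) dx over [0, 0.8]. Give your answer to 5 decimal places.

3.16607

h = 0.2, n = 4.
(h/3)·[y₀ + 4y₁ + 2y₂ + 4y₃ + y₄] = 0.066667·(47.491) = 3.16607.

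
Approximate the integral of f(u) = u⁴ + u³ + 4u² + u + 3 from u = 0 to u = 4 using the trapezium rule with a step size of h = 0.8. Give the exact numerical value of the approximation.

391.99872

h = (4 − 0)/5 = 0.8.
Nodes u₀,…,u₅ = 0, 0.8, 1.6, 2.4, 3.2, 4.
f(u) = u⁴ + u³ + 4u² + u + 3: f₀=3, f₁=7.2816, f₂=25.4896, f₃=75.4416, f₄=184.7856, f₅=391.
(h/2)·[f₀ + 2f₁ + 2f₂ + 2f₃ + 2f₄ + f₅] = 0.4·(979.9968) = 391.99872.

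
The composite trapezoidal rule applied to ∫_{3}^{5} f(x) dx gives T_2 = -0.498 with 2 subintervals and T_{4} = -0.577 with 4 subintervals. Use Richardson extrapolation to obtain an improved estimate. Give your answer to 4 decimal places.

-0.6033

R = (4·T_{4} − T_2) / 3 = (4·(-0.577) − (-0.498))/3 = (-1.810)/3 = -0.6033.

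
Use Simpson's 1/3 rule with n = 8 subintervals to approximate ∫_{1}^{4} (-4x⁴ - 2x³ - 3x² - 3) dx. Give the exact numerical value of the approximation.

h = (4 − 1)/8 = 0.375.
Nodes x₀,…,x₈ = 1, 1.375, 1.75, 2.125, 2.5, 2.875, 3.25, 3.625, 4.
f(x) = -4x⁴ - 2x³ - 3x² - 3: f₀=-12, f₁=-28.1689453125, f₂=-60.421875, f₃=-117.3017578125, f₄=-209.25, f₅=-348.6064453125, f₆=-549.609375, f₇=-828.3955078125, f₈=-1203.
(h/3)·[f₀ + 4f₁ + 2f₂ + 4f₃ + 2f₄ + 4f₅ + 2f₆ + 4f₇ + f₈] = 0.125·(-8143.453125) = -1017.931640625.

-1017.931640625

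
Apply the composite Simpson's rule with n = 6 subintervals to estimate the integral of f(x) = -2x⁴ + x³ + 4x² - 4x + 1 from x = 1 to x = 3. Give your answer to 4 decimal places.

-56.1399

h = (3 − 1)/6 = 0.333333.
Nodes x₀,…,x₆ = 1, 1.333333, 1.666667, 2, 2.333333, 2.666667, 3.
f(x) = -2x⁴ + x³ + 4x² - 4x + 1: f₀=0, f₁=-1.172840, f₂=-5.358025, f₃=-15, f₄=-33.135802, f₅=-63.395062, f₆=-110.
(h/3)·[f₀ + 4f₁ + 2f₂ + 4f₃ + 2f₄ + 4f₅ + f₆] = 0.111111·(-505.259259) = -56.1399.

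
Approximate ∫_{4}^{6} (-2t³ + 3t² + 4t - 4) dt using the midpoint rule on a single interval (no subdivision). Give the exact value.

M = (b−a)·f(5) = 2·(-159) = -318.

-318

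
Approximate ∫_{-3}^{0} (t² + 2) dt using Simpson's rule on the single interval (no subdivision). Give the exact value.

15

S = (b−a)/6 · [f(-3) + 4f(-1.5) + f(0)] = 0.5·[11 + 4·4.25 + 2] = 15.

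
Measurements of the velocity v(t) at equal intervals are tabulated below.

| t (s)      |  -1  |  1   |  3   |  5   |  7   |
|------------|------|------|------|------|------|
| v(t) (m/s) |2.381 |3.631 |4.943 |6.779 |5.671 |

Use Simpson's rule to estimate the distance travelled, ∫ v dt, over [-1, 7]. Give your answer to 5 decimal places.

39.71867

h = 2, n = 4.
(h/3)·[y₀ + 4y₁ + 2y₂ + 4y₃ + y₄] = 0.666667·(59.578) = 39.71867.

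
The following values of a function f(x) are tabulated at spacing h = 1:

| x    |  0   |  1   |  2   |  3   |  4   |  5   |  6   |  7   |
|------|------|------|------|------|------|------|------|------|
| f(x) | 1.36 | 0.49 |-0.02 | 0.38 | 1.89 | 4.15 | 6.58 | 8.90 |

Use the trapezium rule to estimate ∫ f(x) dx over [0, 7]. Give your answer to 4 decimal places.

18.6000

h = 1, n = 7.
(h/2)·[y₀ + 2y₁ + 2y₂ + 2y₃ + 2y₄ + 2y₅ + 2y₆ + y₇] = 0.5·(37.20) = 18.6000.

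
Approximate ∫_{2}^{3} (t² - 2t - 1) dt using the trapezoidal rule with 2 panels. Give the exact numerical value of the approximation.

0.375

h = (3 − 2)/2 = 0.5.
Nodes t₀,…,t₂ = 2, 2.5, 3.
f(t) = t² - 2t - 1: f₀=-1, f₁=0.25, f₂=2.
(h/2)·[f₀ + 2f₁ + f₂] = 0.25·(1.5) = 0.375.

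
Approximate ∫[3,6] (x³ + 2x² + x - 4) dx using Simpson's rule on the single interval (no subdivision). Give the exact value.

431.25

S = (b−a)/6 · [f(3) + 4f(4.5) + f(6)] = 0.5·[44 + 4·132.125 + 290] = 431.25.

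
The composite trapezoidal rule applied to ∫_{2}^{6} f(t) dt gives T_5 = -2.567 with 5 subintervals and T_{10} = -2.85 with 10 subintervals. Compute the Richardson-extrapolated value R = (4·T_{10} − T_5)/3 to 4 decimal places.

-2.9443

R = (4·T_{10} − T_5) / 3 = (4·(-2.85) − (-2.567))/3 = (-8.833)/3 = -2.9443.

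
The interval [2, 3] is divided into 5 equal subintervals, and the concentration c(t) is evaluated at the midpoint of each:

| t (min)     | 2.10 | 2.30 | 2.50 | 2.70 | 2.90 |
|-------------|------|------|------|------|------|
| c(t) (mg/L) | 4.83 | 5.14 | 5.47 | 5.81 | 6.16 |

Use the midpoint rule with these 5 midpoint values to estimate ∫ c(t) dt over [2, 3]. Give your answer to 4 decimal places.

5.4820

h = 0.2, n = 5.
h·[y(m₁) + y(m₂) + y(m₃) + y(m₄) + y(m₅)] = 0.2·(27.41) = 5.4820.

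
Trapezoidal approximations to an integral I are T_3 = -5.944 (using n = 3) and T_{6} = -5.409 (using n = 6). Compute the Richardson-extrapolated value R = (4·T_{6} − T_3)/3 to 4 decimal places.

R = (4·T_{6} − T_3) / 3 = (4·(-5.409) − (-5.944))/3 = (-15.692)/3 = -5.2307.

-5.2307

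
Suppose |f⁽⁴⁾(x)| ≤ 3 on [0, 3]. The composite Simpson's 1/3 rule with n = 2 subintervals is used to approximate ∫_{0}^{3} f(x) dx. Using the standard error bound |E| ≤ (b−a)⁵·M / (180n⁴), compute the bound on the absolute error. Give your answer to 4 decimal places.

|E| ≤ (3)⁵·3 / (180·2⁴) = 729/2880 = 0.2531.

0.2531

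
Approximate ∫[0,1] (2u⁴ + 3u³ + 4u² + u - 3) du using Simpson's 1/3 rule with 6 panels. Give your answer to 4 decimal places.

h = (1 − 0)/6 = 0.166667.
Nodes u₀,…,u₆ = 0, 0.166667, 0.333333, 0.5, 0.666667, 0.833333, 1.
f(u) = 2u⁴ + 3u³ + 4u² + u - 3: f₀=-3, f₁=-2.706790, f₂=-2.086420, f₃=-1, f₄=0.728395, f₅=3.311728, f₆=7.
(h/3)·[f₀ + 4f₁ + 2f₂ + 4f₃ + 2f₄ + 4f₅ + f₆] = 0.055556·(-0.296296) = -0.0165.

-0.0165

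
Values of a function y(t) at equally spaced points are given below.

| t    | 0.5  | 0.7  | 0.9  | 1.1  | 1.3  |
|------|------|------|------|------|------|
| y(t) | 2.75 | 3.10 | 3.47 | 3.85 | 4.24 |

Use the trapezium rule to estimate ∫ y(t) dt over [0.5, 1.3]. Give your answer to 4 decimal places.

h = 0.2, n = 4.
(h/2)·[y₀ + 2y₁ + 2y₂ + 2y₃ + y₄] = 0.1·(27.83) = 2.7830.

2.7830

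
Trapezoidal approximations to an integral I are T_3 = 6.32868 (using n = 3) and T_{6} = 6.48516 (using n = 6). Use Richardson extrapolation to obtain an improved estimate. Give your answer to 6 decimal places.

6.537320

R = (4·T_{6} − T_3) / 3 = (4·6.48516 − 6.32868)/3 = (19.61196)/3 = 6.537320.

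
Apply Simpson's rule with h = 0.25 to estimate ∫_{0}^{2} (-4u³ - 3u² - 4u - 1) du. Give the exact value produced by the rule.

-34

h = (2 − 0)/8 = 0.25.
Nodes u₀,…,u₈ = 0, 0.25, 0.5, 0.75, 1, 1.25, 1.5, 1.75, 2.
f(u) = -4u³ - 3u² - 4u - 1: f₀=-1, f₁=-2.25, f₂=-4.25, f₃=-7.375, f₄=-12, f₅=-18.5, f₆=-27.25, f₇=-38.625, f₈=-53.
(h/3)·[f₀ + 4f₁ + 2f₂ + 4f₃ + 2f₄ + 4f₅ + 2f₆ + 4f₇ + f₈] = 0.083333·(-408) = -34.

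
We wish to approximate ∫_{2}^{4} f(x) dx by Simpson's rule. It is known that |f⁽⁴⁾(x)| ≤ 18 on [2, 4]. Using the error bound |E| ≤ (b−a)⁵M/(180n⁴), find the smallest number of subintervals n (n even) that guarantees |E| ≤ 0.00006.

Need 576/(180n⁴) ≤ 0.00006.
n⁴ ≥ 576/(180·0.00006) = 53333.3 ⇒ n ≥ 15.1967, so the smallest even n is 16. (n must be even for Simpson's rule.)

16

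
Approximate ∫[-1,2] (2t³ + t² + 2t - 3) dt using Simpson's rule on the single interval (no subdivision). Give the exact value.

S = (b−a)/6 · [f(-1) + 4f(0.5) + f(2)] = 0.5·[(-6) + 4·(-1.5) + 21] = 4.5.

4.5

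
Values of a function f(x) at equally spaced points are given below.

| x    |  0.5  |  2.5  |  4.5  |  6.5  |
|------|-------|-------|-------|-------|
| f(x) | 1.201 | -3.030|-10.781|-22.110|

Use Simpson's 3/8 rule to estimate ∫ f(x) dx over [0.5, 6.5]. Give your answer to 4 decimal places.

-46.7565

h = 2, n = 3.
(3h/8)·[y₀ + 3y₁ + 3y₂ + y₃] = 0.75·(-62.342) = -46.7565.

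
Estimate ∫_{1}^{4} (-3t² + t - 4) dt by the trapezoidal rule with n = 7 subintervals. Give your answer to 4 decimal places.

-67.7755

h = (4 − 1)/7 = 0.428571.
Nodes t₀,…,t₇ = 1, 1.428571, 1.857143, 2.285714, 2.714286, 3.142857, 3.571429, 4.
f(t) = -3t² + t - 4: f₀=-6, f₁=-8.693878, f₂=-12.489796, f₃=-17.387755, f₄=-23.387755, f₅=-30.489796, f₆=-38.693878, f₇=-48.
(h/2)·[f₀ + 2f₁ + 2f₂ + 2f₃ + 2f₄ + 2f₅ + 2f₆ + f₇] = 0.214286·(-316.285714) = -67.7755.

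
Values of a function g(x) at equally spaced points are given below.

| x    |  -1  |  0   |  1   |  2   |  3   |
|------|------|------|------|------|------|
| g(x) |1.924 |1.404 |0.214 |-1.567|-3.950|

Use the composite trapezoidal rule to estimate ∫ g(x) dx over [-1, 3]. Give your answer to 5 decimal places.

-0.96200

h = 1, n = 4.
(h/2)·[y₀ + 2y₁ + 2y₂ + 2y₃ + y₄] = 0.5·(-1.924) = -0.96200.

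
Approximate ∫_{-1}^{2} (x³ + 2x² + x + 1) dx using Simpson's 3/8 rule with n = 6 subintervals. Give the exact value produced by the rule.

h = (2 − (-1))/6 = 0.5.
Nodes x₀,…,x₆ = -1, -0.5, 0, 0.5, 1, 1.5, 2.
f(x) = x³ + 2x² + x + 1: f₀=1, f₁=0.875, f₂=1, f₃=2.125, f₄=5, f₅=10.375, f₆=19.
(3h/8)·[f₀ + 3f₁ + 3f₂ + 2f₃ + 3f₄ + 3f₅ + f₆] = 0.1875·(76) = 14.25.

14.25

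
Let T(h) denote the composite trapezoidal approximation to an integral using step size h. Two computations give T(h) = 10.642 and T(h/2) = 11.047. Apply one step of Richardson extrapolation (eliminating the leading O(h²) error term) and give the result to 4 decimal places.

R = (4·T(h/2) − T(h)) / 3 = (4·11.047 − 10.642)/3 = (33.546)/3 = 11.1820.

11.1820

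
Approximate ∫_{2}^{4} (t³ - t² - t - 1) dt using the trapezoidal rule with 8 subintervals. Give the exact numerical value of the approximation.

33.5

h = (4 − 2)/8 = 0.25.
Nodes t₀,…,t₈ = 2, 2.25, 2.5, 2.75, 3, 3.25, 3.5, 3.75, 4.
f(t) = t³ - t² - t - 1: f₀=1, f₁=3.078125, f₂=5.875, f₃=9.484375, f₄=14, f₅=19.515625, f₆=26.125, f₇=33.921875, f₈=43.
(h/2)·[f₀ + 2f₁ + 2f₂ + 2f₃ + 2f₄ + 2f₅ + 2f₆ + 2f₇ + f₈] = 0.125·(268) = 33.5.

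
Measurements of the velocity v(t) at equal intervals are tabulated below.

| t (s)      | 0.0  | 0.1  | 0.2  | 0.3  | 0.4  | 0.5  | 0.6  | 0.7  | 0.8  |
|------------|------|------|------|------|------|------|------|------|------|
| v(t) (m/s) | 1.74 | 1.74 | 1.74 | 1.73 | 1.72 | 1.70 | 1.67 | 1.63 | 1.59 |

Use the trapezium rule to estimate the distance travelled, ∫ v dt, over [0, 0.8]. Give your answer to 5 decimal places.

1.35950

h = 0.1, n = 8.
(h/2)·[y₀ + 2y₁ + 2y₂ + 2y₃ + 2y₄ + 2y₅ + 2y₆ + 2y₇ + y₈] = 0.05·(27.19) = 1.35950.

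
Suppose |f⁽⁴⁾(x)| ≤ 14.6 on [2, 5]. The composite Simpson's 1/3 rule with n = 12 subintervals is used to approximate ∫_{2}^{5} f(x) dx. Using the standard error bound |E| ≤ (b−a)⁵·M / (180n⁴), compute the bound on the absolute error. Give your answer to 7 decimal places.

0.0009505

|E| ≤ (3)⁵·14.6 / (180·12⁴) = 3547.8/3732480 = 0.0009505.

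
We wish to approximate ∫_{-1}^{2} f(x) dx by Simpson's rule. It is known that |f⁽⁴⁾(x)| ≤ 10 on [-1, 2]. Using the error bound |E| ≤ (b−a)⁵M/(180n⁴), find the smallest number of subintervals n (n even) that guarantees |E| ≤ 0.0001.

Need 2430/(180n⁴) ≤ 0.0001.
n⁴ ≥ 2430/(180·0.0001) = 135000 ⇒ n ≥ 19.1683, so the smallest even n is 20. (n must be even for Simpson's rule.)

20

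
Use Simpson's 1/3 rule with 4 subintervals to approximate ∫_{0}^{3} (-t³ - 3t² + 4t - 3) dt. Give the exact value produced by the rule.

-38.25

h = (3 − 0)/4 = 0.75.
Nodes t₀,…,t₄ = 0, 0.75, 1.5, 2.25, 3.
f(t) = -t³ - 3t² + 4t - 3: f₀=-3, f₁=-2.109375, f₂=-7.125, f₃=-20.578125, f₄=-45.
(h/3)·[f₀ + 4f₁ + 2f₂ + 4f₃ + f₄] = 0.25·(-153) = -38.25.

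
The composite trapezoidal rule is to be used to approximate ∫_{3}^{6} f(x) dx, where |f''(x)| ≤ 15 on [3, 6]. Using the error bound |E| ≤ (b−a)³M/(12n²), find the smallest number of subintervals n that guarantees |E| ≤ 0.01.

Need 405/(12n²) ≤ 0.01.
n² ≥ 405/(12·0.01) = 3375 ⇒ n ≥ 58.0948, so the smallest n is 59.

59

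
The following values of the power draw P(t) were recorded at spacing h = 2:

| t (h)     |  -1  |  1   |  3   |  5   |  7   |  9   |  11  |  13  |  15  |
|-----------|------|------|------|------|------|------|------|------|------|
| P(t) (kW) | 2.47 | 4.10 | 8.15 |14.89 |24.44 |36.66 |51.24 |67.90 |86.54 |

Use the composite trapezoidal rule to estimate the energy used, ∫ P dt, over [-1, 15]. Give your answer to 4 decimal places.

503.7700

h = 2, n = 8.
(h/2)·[y₀ + 2y₁ + 2y₂ + 2y₃ + 2y₄ + 2y₅ + 2y₆ + 2y₇ + y₈] = 1·(503.77) = 503.7700.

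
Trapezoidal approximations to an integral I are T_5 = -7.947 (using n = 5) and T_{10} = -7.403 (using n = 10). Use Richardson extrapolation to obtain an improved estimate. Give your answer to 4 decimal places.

R = (4·T_{10} − T_5) / 3 = (4·(-7.403) − (-7.947))/3 = (-21.665)/3 = -7.2217.

-7.2217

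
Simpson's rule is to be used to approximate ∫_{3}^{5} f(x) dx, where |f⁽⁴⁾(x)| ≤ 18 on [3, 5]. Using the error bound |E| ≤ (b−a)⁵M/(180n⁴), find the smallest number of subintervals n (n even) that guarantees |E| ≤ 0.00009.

Need 576/(180n⁴) ≤ 0.00009.
n⁴ ≥ 576/(180·0.00009) = 35555.6 ⇒ n ≥ 13.7318, so the smallest even n is 14. (n must be even for Simpson's rule.)

14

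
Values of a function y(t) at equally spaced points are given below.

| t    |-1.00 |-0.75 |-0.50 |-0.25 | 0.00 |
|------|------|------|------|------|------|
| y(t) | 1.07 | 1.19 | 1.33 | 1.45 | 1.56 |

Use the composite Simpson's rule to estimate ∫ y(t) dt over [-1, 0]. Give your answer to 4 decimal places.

1.3208

h = 0.25, n = 4.
(h/3)·[y₀ + 4y₁ + 2y₂ + 4y₃ + y₄] = 0.083333·(15.85) = 1.3208.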